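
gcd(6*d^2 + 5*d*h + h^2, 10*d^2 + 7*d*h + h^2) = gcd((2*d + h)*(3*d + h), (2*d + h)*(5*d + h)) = 2*d + h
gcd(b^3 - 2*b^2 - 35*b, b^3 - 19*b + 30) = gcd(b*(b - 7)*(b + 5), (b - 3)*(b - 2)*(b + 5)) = b + 5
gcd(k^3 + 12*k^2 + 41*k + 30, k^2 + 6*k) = k + 6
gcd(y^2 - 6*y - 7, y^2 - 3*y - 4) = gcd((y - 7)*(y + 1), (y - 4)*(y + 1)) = y + 1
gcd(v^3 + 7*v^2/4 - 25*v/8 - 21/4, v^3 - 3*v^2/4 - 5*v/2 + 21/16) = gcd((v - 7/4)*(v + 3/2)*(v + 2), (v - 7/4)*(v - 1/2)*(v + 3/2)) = v^2 - v/4 - 21/8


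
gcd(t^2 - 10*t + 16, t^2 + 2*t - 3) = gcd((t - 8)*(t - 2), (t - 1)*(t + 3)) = 1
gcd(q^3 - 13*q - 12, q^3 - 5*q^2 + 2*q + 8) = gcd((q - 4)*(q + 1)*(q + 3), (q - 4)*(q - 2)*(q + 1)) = q^2 - 3*q - 4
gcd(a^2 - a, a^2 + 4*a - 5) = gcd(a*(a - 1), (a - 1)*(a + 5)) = a - 1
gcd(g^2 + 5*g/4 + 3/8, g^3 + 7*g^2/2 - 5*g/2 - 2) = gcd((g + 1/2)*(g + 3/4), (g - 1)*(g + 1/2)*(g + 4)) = g + 1/2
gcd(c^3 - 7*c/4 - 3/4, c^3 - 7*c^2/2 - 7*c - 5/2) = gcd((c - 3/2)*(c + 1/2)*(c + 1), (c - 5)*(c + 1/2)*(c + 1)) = c^2 + 3*c/2 + 1/2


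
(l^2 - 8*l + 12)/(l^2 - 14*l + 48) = (l - 2)/(l - 8)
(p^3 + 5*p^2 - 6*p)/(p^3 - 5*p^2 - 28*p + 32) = p*(p + 6)/(p^2 - 4*p - 32)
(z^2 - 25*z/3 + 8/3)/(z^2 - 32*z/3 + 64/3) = (3*z - 1)/(3*z - 8)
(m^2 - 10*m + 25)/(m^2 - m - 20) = (m - 5)/(m + 4)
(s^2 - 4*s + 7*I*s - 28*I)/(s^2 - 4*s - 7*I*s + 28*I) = (s + 7*I)/(s - 7*I)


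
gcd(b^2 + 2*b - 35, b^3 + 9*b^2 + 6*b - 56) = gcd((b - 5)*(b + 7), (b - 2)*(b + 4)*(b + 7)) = b + 7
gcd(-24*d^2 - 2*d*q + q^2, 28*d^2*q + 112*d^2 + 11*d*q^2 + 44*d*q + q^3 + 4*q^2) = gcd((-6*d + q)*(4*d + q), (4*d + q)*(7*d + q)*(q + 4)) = 4*d + q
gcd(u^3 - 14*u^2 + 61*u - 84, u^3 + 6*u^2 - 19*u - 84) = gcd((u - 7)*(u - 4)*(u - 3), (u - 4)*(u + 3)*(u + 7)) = u - 4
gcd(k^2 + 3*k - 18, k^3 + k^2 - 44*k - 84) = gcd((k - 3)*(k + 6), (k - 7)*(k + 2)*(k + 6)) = k + 6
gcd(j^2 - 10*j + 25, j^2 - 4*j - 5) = j - 5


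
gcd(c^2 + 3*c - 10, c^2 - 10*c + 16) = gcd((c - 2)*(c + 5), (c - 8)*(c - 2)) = c - 2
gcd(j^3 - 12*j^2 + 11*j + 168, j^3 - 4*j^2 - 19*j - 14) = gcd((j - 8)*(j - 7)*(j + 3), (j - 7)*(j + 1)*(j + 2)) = j - 7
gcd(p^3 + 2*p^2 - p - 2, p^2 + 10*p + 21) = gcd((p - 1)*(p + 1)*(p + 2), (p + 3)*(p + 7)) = 1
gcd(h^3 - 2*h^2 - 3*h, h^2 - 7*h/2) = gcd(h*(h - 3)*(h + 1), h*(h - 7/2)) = h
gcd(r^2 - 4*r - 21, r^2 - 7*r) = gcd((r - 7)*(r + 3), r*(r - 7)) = r - 7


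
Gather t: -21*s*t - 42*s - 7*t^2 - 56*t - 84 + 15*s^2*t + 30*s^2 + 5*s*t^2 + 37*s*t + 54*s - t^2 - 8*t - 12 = 30*s^2 + 12*s + t^2*(5*s - 8) + t*(15*s^2 + 16*s - 64) - 96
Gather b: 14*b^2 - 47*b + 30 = 14*b^2 - 47*b + 30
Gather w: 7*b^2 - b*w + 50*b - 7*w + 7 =7*b^2 + 50*b + w*(-b - 7) + 7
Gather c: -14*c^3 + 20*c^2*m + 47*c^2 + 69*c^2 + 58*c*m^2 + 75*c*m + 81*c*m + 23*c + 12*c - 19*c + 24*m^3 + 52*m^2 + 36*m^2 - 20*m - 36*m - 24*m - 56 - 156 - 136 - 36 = -14*c^3 + c^2*(20*m + 116) + c*(58*m^2 + 156*m + 16) + 24*m^3 + 88*m^2 - 80*m - 384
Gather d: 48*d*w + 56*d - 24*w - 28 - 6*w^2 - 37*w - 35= d*(48*w + 56) - 6*w^2 - 61*w - 63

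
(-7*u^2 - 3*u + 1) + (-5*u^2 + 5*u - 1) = -12*u^2 + 2*u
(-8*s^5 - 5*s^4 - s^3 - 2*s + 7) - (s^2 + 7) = -8*s^5 - 5*s^4 - s^3 - s^2 - 2*s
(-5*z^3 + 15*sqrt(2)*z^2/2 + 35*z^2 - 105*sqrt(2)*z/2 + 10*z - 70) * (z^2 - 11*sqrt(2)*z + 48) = -5*z^5 + 35*z^4 + 125*sqrt(2)*z^4/2 - 875*sqrt(2)*z^3/2 - 395*z^3 + 250*sqrt(2)*z^2 + 2765*z^2 - 1750*sqrt(2)*z + 480*z - 3360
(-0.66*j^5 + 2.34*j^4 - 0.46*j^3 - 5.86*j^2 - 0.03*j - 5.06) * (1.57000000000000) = -1.0362*j^5 + 3.6738*j^4 - 0.7222*j^3 - 9.2002*j^2 - 0.0471*j - 7.9442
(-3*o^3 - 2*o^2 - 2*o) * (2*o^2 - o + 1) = -6*o^5 - o^4 - 5*o^3 - 2*o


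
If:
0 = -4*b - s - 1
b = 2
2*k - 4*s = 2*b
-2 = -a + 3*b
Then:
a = 8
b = 2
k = -16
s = -9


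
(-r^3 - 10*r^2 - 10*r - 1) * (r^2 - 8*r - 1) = -r^5 - 2*r^4 + 71*r^3 + 89*r^2 + 18*r + 1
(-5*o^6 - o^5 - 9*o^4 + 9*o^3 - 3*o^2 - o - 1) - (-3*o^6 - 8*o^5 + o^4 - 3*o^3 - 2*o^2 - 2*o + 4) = -2*o^6 + 7*o^5 - 10*o^4 + 12*o^3 - o^2 + o - 5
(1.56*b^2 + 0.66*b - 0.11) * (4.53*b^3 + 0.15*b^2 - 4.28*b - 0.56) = 7.0668*b^5 + 3.2238*b^4 - 7.0761*b^3 - 3.7149*b^2 + 0.1012*b + 0.0616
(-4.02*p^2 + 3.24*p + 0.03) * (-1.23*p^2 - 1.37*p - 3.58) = 4.9446*p^4 + 1.5222*p^3 + 9.9159*p^2 - 11.6403*p - 0.1074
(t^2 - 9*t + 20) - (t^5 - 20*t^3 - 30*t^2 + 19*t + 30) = -t^5 + 20*t^3 + 31*t^2 - 28*t - 10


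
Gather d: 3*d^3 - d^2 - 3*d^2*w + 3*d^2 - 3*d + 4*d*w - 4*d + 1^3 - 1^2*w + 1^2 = 3*d^3 + d^2*(2 - 3*w) + d*(4*w - 7) - w + 2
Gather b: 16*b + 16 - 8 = 16*b + 8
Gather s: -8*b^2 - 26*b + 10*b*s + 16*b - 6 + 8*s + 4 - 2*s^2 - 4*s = -8*b^2 - 10*b - 2*s^2 + s*(10*b + 4) - 2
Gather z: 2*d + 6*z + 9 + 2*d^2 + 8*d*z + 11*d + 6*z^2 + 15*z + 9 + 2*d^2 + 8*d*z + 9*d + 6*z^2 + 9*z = 4*d^2 + 22*d + 12*z^2 + z*(16*d + 30) + 18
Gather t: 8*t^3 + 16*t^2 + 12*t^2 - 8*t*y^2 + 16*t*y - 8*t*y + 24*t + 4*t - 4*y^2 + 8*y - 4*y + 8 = 8*t^3 + 28*t^2 + t*(-8*y^2 + 8*y + 28) - 4*y^2 + 4*y + 8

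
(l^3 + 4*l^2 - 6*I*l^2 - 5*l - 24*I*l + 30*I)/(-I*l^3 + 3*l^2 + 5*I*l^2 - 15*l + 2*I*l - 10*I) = (I*l^3 + l^2*(6 + 4*I) + l*(24 - 5*I) - 30)/(l^3 + l^2*(-5 + 3*I) + l*(-2 - 15*I) + 10)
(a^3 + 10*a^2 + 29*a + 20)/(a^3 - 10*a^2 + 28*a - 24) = (a^3 + 10*a^2 + 29*a + 20)/(a^3 - 10*a^2 + 28*a - 24)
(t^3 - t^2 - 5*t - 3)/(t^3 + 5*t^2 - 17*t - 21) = (t + 1)/(t + 7)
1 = 1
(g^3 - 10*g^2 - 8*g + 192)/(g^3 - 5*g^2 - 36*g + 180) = (g^2 - 4*g - 32)/(g^2 + g - 30)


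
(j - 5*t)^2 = j^2 - 10*j*t + 25*t^2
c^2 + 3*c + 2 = (c + 1)*(c + 2)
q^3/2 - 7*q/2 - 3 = (q/2 + 1/2)*(q - 3)*(q + 2)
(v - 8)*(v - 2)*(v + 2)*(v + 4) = v^4 - 4*v^3 - 36*v^2 + 16*v + 128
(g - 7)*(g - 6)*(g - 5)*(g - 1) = g^4 - 19*g^3 + 125*g^2 - 317*g + 210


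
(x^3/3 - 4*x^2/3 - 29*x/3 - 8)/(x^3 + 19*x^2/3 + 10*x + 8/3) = (x^3 - 4*x^2 - 29*x - 24)/(3*x^3 + 19*x^2 + 30*x + 8)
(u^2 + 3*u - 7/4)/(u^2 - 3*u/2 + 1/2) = (u + 7/2)/(u - 1)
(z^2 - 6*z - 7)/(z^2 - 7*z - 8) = (z - 7)/(z - 8)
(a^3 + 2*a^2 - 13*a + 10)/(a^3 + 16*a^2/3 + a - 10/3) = 3*(a^2 - 3*a + 2)/(3*a^2 + a - 2)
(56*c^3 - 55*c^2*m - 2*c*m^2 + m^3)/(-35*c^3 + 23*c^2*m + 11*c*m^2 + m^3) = (-8*c + m)/(5*c + m)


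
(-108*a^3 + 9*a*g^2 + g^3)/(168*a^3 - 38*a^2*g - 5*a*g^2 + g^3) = (-18*a^2 + 3*a*g + g^2)/(28*a^2 - 11*a*g + g^2)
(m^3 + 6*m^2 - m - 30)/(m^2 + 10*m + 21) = (m^2 + 3*m - 10)/(m + 7)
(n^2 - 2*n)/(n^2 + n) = (n - 2)/(n + 1)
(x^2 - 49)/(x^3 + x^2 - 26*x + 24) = (x^2 - 49)/(x^3 + x^2 - 26*x + 24)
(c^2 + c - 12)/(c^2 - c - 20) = (c - 3)/(c - 5)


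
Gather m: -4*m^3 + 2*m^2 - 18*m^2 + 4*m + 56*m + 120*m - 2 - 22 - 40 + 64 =-4*m^3 - 16*m^2 + 180*m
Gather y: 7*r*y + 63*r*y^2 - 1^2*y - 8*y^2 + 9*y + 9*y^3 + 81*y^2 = 9*y^3 + y^2*(63*r + 73) + y*(7*r + 8)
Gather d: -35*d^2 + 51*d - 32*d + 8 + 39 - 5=-35*d^2 + 19*d + 42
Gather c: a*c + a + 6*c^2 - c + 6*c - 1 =a + 6*c^2 + c*(a + 5) - 1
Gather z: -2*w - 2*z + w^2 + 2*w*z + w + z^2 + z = w^2 - w + z^2 + z*(2*w - 1)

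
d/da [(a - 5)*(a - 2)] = 2*a - 7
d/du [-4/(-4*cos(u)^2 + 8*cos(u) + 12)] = 2*(cos(u) - 1)*sin(u)/(sin(u)^2 + 2*cos(u) + 2)^2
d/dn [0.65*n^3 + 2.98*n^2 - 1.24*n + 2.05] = 1.95*n^2 + 5.96*n - 1.24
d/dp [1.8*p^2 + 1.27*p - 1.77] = 3.6*p + 1.27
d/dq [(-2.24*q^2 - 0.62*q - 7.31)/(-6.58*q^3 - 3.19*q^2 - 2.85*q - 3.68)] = (-14.7392*q^4 - 8.1592*q^3 - 139.8932*q^2 - 30.1514*q - 18.5519)/(43.2964*q^6 + 41.9804*q^5 + 47.6821*q^4 + 66.6118*q^3 + 31.6009*q^2 + 20.976*q + 13.5424)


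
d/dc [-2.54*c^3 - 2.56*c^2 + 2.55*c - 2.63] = -7.62*c^2 - 5.12*c + 2.55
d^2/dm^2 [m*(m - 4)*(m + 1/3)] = 6*m - 22/3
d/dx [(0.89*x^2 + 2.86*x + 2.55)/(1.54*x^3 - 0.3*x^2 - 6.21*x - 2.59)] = (-1.3706*x^4 - 8.8088*x^3 - 16.4499*x^2 - 3.0802*x + 8.4281)/(2.3716*x^6 - 0.924*x^5 - 19.0368*x^4 - 4.2512*x^3 + 40.1181*x^2 + 32.1678*x + 6.7081)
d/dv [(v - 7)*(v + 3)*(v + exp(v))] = (v - 7)*(v + 3)*(exp(v) + 1) + (v - 7)*(v + exp(v)) + (v + 3)*(v + exp(v))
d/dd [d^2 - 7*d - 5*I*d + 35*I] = 2*d - 7 - 5*I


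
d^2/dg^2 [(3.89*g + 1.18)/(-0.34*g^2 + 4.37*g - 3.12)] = (-(0.68*g - 4.37)*(1.36*g - 8.74)*(3.89*g + 1.18) + (7.9356*g - 33.1962)*(0.34*g^2 - 4.37*g + 3.12))/(0.34*g^2 - 4.37*g + 3.12)^3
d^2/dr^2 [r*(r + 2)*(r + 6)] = 6*r + 16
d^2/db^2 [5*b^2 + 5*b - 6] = 10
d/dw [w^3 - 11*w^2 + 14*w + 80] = 3*w^2 - 22*w + 14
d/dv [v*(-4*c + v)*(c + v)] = -4*c^2 - 6*c*v + 3*v^2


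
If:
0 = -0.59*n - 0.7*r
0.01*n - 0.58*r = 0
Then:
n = 0.00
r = 0.00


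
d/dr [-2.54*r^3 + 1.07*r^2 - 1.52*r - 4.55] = -7.62*r^2 + 2.14*r - 1.52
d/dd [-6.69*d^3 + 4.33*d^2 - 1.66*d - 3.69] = -20.07*d^2 + 8.66*d - 1.66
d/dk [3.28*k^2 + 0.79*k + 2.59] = 6.56*k + 0.79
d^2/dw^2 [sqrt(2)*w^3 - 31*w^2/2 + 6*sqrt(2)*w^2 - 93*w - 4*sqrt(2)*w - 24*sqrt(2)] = 6*sqrt(2)*w - 31 + 12*sqrt(2)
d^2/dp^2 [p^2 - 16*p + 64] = 2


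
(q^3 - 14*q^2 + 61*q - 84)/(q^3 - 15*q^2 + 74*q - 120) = (q^2 - 10*q + 21)/(q^2 - 11*q + 30)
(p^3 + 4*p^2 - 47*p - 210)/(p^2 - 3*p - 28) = (p^2 + 11*p + 30)/(p + 4)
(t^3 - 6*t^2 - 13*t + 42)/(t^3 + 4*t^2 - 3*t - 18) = (t - 7)/(t + 3)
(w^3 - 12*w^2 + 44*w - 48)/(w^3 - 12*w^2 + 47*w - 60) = (w^2 - 8*w + 12)/(w^2 - 8*w + 15)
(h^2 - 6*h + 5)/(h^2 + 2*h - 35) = (h - 1)/(h + 7)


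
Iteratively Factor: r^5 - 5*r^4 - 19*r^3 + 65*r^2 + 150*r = (r + 2)*(r^4 - 7*r^3 - 5*r^2 + 75*r) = (r - 5)*(r + 2)*(r^3 - 2*r^2 - 15*r) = (r - 5)*(r + 2)*(r + 3)*(r^2 - 5*r) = r*(r - 5)*(r + 2)*(r + 3)*(r - 5)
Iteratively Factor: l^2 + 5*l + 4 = (l + 1)*(l + 4)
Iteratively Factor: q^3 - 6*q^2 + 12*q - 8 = (q - 2)*(q^2 - 4*q + 4) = (q - 2)^2*(q - 2)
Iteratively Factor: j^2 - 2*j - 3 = (j - 3)*(j + 1)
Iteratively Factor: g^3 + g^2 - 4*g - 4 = (g + 1)*(g^2 - 4) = (g + 1)*(g + 2)*(g - 2)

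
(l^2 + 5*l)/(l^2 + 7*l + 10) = l/(l + 2)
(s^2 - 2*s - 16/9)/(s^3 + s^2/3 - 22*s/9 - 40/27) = 3*(3*s - 8)/(9*s^2 - 3*s - 20)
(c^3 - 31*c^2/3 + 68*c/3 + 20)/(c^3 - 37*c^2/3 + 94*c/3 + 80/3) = (c - 6)/(c - 8)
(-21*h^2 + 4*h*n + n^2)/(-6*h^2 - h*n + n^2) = (7*h + n)/(2*h + n)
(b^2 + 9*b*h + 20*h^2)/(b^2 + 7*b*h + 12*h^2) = (b + 5*h)/(b + 3*h)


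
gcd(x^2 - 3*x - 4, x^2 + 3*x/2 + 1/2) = x + 1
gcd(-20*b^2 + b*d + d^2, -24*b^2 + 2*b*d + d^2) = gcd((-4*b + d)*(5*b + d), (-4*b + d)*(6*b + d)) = 4*b - d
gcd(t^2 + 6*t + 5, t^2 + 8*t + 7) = t + 1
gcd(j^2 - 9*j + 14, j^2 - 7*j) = j - 7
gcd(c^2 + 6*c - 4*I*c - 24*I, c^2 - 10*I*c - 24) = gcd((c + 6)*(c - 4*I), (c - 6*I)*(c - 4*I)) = c - 4*I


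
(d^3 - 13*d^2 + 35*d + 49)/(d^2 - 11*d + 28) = (d^2 - 6*d - 7)/(d - 4)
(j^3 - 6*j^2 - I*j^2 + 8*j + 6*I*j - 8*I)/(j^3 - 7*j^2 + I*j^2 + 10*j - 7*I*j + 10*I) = (j^2 - j*(4 + I) + 4*I)/(j^2 + j*(-5 + I) - 5*I)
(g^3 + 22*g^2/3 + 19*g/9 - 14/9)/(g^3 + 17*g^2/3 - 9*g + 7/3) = (g + 2/3)/(g - 1)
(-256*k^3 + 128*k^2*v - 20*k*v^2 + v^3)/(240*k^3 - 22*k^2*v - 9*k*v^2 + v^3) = (32*k^2 - 12*k*v + v^2)/(-30*k^2 - k*v + v^2)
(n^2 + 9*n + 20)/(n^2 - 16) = (n + 5)/(n - 4)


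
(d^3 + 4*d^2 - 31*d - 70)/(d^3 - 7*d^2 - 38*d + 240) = (d^2 + 9*d + 14)/(d^2 - 2*d - 48)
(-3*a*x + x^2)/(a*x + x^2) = (-3*a + x)/(a + x)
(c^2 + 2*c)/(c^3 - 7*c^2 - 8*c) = (c + 2)/(c^2 - 7*c - 8)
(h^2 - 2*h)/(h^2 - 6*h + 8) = h/(h - 4)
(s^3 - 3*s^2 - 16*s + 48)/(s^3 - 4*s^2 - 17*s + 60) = (s - 4)/(s - 5)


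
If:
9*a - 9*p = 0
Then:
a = p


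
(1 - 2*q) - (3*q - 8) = 9 - 5*q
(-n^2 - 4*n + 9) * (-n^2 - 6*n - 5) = n^4 + 10*n^3 + 20*n^2 - 34*n - 45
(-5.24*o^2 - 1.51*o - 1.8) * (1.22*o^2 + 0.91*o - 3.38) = -6.3928*o^4 - 6.6106*o^3 + 14.1411*o^2 + 3.4658*o + 6.084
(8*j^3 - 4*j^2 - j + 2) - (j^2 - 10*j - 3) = 8*j^3 - 5*j^2 + 9*j + 5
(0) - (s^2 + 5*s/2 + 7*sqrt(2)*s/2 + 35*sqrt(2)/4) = -s^2 - 7*sqrt(2)*s/2 - 5*s/2 - 35*sqrt(2)/4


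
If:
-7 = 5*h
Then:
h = -7/5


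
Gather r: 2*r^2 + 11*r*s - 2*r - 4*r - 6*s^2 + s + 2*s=2*r^2 + r*(11*s - 6) - 6*s^2 + 3*s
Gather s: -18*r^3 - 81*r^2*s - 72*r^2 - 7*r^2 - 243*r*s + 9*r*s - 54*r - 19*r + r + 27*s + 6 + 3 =-18*r^3 - 79*r^2 - 72*r + s*(-81*r^2 - 234*r + 27) + 9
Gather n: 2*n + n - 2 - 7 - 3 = 3*n - 12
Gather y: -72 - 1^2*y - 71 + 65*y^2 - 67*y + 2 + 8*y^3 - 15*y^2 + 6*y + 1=8*y^3 + 50*y^2 - 62*y - 140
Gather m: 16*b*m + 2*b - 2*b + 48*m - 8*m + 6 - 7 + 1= m*(16*b + 40)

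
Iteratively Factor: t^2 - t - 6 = (t + 2)*(t - 3)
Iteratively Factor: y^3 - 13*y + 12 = (y + 4)*(y^2 - 4*y + 3) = (y - 3)*(y + 4)*(y - 1)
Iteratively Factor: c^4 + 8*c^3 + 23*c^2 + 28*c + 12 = (c + 1)*(c^3 + 7*c^2 + 16*c + 12) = (c + 1)*(c + 2)*(c^2 + 5*c + 6) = (c + 1)*(c + 2)^2*(c + 3)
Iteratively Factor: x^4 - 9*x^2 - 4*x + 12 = (x + 2)*(x^3 - 2*x^2 - 5*x + 6) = (x - 1)*(x + 2)*(x^2 - x - 6) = (x - 3)*(x - 1)*(x + 2)*(x + 2)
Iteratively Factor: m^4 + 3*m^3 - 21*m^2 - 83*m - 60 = (m + 3)*(m^3 - 21*m - 20) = (m - 5)*(m + 3)*(m^2 + 5*m + 4) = (m - 5)*(m + 3)*(m + 4)*(m + 1)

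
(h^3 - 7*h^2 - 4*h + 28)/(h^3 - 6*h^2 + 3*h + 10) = (h^2 - 5*h - 14)/(h^2 - 4*h - 5)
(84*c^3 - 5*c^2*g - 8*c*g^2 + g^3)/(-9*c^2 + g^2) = (-28*c^2 + 11*c*g - g^2)/(3*c - g)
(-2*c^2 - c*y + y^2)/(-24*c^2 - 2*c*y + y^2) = (2*c^2 + c*y - y^2)/(24*c^2 + 2*c*y - y^2)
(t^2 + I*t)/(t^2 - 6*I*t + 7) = t/(t - 7*I)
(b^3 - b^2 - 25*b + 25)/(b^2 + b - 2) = (b^2 - 25)/(b + 2)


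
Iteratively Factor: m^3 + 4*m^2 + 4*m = (m + 2)*(m^2 + 2*m) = m*(m + 2)*(m + 2)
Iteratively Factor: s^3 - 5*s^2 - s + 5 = (s - 1)*(s^2 - 4*s - 5) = (s - 5)*(s - 1)*(s + 1)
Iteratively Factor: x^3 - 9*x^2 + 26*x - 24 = (x - 3)*(x^2 - 6*x + 8) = (x - 3)*(x - 2)*(x - 4)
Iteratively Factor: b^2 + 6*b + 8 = (b + 2)*(b + 4)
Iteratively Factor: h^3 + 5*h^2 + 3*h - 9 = (h - 1)*(h^2 + 6*h + 9) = (h - 1)*(h + 3)*(h + 3)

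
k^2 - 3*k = k*(k - 3)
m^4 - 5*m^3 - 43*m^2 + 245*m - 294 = (m - 7)*(m - 3)*(m - 2)*(m + 7)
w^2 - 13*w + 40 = (w - 8)*(w - 5)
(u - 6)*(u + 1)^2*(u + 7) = u^4 + 3*u^3 - 39*u^2 - 83*u - 42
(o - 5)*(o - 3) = o^2 - 8*o + 15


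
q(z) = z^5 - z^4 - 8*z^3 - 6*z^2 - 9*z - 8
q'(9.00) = 27828.00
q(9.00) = 46081.00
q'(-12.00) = 107271.00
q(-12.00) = -256508.00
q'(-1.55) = -4.30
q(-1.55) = 6.61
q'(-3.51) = 669.34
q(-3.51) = -388.93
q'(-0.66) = -9.44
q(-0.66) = -2.69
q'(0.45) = -19.42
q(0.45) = -14.02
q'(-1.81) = 11.48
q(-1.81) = 5.91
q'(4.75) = 1509.14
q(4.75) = 865.50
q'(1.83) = -79.77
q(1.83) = -84.28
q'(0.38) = -17.14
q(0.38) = -12.74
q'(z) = 5*z^4 - 4*z^3 - 24*z^2 - 12*z - 9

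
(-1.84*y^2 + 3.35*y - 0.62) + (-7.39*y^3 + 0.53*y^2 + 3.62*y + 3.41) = -7.39*y^3 - 1.31*y^2 + 6.97*y + 2.79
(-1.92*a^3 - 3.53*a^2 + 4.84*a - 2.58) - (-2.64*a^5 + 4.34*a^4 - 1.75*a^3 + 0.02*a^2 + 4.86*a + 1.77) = 2.64*a^5 - 4.34*a^4 - 0.17*a^3 - 3.55*a^2 - 0.0200000000000005*a - 4.35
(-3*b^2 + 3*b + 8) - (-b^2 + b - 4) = -2*b^2 + 2*b + 12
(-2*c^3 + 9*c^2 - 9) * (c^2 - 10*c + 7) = -2*c^5 + 29*c^4 - 104*c^3 + 54*c^2 + 90*c - 63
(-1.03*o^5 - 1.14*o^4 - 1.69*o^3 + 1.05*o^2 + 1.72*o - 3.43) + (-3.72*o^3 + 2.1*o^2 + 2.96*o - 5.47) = -1.03*o^5 - 1.14*o^4 - 5.41*o^3 + 3.15*o^2 + 4.68*o - 8.9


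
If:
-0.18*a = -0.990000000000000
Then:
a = 5.50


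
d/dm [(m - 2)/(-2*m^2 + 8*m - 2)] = (-m^2 + 4*m + 2*(m - 2)^2 - 1)/(2*(m^2 - 4*m + 1)^2)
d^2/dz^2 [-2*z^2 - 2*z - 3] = -4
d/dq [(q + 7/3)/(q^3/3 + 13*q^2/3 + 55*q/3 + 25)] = 2*(-3*q^2 - 15*q - 16)/(q^5 + 21*q^4 + 174*q^3 + 710*q^2 + 1425*q + 1125)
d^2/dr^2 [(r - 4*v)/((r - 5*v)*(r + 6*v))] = 2*(r^3 - 12*r^2*v + 78*r*v^2 - 94*v^3)/(r^6 + 3*r^5*v - 87*r^4*v^2 - 179*r^3*v^3 + 2610*r^2*v^4 + 2700*r*v^5 - 27000*v^6)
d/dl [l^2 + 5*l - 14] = 2*l + 5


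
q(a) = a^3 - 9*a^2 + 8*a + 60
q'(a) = 3*a^2 - 18*a + 8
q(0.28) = 61.56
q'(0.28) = 3.20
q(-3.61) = -133.21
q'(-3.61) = 112.08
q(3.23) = 25.64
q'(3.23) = -18.84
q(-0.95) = 43.42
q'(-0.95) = 27.81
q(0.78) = 61.24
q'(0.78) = -4.21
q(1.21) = 58.27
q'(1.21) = -9.39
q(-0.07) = 59.40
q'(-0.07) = 9.27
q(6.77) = 11.95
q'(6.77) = 23.64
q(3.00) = 30.00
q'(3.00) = -19.00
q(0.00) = 60.00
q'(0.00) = 8.00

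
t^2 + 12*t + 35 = (t + 5)*(t + 7)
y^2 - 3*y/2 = y*(y - 3/2)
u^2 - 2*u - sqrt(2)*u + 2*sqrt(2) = (u - 2)*(u - sqrt(2))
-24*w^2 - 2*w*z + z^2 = (-6*w + z)*(4*w + z)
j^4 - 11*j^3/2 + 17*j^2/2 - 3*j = j*(j - 3)*(j - 2)*(j - 1/2)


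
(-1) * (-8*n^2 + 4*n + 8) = 8*n^2 - 4*n - 8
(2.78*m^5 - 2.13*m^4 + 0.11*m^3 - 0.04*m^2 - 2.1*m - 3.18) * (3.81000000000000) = 10.5918*m^5 - 8.1153*m^4 + 0.4191*m^3 - 0.1524*m^2 - 8.001*m - 12.1158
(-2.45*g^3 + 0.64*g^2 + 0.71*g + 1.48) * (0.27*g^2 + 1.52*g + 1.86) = -0.6615*g^5 - 3.5512*g^4 - 3.3925*g^3 + 2.6692*g^2 + 3.5702*g + 2.7528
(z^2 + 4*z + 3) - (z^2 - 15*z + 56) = 19*z - 53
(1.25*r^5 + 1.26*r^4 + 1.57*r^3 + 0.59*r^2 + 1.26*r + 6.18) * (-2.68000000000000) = -3.35*r^5 - 3.3768*r^4 - 4.2076*r^3 - 1.5812*r^2 - 3.3768*r - 16.5624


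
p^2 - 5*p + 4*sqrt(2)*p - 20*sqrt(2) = (p - 5)*(p + 4*sqrt(2))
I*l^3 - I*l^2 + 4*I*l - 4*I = (l - 2*I)*(l + 2*I)*(I*l - I)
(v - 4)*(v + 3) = v^2 - v - 12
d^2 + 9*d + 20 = (d + 4)*(d + 5)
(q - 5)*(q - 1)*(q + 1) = q^3 - 5*q^2 - q + 5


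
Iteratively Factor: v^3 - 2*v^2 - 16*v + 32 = (v - 2)*(v^2 - 16) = (v - 4)*(v - 2)*(v + 4)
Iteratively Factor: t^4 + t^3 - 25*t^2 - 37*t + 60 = (t - 1)*(t^3 + 2*t^2 - 23*t - 60) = (t - 1)*(t + 3)*(t^2 - t - 20) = (t - 5)*(t - 1)*(t + 3)*(t + 4)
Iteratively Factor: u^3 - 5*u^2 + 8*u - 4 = (u - 2)*(u^2 - 3*u + 2) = (u - 2)^2*(u - 1)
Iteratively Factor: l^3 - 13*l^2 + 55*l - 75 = (l - 5)*(l^2 - 8*l + 15) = (l - 5)*(l - 3)*(l - 5)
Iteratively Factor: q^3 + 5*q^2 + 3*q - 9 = (q - 1)*(q^2 + 6*q + 9) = (q - 1)*(q + 3)*(q + 3)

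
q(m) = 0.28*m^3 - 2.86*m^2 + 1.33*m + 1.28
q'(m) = 0.84*m^2 - 5.72*m + 1.33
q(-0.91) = -2.51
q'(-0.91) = 7.23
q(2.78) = -11.11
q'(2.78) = -8.08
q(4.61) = -25.94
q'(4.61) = -7.19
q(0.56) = 1.18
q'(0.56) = -1.61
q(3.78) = -19.43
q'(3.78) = -8.29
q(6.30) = -33.84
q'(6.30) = -1.37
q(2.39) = -8.06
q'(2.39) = -7.54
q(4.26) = -23.31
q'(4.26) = -7.79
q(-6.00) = -170.14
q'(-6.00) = 65.89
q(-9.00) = -446.47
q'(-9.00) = 120.85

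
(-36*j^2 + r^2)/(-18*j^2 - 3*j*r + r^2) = (6*j + r)/(3*j + r)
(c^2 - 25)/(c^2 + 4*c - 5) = (c - 5)/(c - 1)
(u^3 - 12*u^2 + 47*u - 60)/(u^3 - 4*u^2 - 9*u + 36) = (u - 5)/(u + 3)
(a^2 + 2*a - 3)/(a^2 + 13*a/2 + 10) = 2*(a^2 + 2*a - 3)/(2*a^2 + 13*a + 20)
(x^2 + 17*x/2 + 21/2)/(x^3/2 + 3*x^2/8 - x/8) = 4*(2*x^2 + 17*x + 21)/(x*(4*x^2 + 3*x - 1))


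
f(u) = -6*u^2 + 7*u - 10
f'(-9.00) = 115.00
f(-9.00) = -559.00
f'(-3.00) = 43.00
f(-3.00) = -85.00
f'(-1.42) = 24.04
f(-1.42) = -32.04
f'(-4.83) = 64.96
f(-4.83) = -183.78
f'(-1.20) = 21.40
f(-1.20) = -27.04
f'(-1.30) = 22.60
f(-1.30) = -29.24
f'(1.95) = -16.40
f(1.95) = -19.16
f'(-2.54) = 37.48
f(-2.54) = -66.49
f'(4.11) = -42.32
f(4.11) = -82.58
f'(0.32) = 3.16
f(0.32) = -8.37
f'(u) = 7 - 12*u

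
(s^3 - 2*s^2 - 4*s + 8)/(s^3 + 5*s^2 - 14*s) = (s^2 - 4)/(s*(s + 7))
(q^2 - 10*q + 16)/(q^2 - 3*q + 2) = (q - 8)/(q - 1)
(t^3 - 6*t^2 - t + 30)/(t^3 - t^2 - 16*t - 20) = (t - 3)/(t + 2)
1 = 1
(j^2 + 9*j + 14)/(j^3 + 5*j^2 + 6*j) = (j + 7)/(j*(j + 3))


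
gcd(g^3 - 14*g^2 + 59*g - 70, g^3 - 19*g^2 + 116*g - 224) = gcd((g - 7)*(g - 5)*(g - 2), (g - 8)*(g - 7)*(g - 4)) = g - 7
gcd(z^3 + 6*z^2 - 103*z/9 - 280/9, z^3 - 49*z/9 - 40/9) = z^2 - z - 40/9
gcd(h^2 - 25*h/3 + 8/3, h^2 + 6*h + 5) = 1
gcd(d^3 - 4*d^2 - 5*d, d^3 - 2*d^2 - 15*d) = d^2 - 5*d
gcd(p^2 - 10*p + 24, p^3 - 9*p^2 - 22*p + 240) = p - 6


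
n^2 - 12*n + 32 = (n - 8)*(n - 4)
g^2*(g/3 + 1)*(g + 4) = g^4/3 + 7*g^3/3 + 4*g^2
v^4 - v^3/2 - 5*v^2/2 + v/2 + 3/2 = (v - 3/2)*(v - 1)*(v + 1)^2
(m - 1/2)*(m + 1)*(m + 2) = m^3 + 5*m^2/2 + m/2 - 1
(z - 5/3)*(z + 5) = z^2 + 10*z/3 - 25/3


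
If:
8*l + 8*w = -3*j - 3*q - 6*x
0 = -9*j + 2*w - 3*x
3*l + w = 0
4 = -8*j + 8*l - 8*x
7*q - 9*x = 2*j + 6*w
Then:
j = 38/17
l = -45/34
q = -20/17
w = 135/34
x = -69/17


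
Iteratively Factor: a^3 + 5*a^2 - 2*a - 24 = (a - 2)*(a^2 + 7*a + 12) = (a - 2)*(a + 4)*(a + 3)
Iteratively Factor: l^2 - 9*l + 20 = (l - 4)*(l - 5)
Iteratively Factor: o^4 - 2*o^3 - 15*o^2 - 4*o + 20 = (o - 1)*(o^3 - o^2 - 16*o - 20) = (o - 1)*(o + 2)*(o^2 - 3*o - 10) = (o - 5)*(o - 1)*(o + 2)*(o + 2)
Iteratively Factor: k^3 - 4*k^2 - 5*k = (k - 5)*(k^2 + k) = k*(k - 5)*(k + 1)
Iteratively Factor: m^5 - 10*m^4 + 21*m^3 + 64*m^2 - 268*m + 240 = (m - 4)*(m^4 - 6*m^3 - 3*m^2 + 52*m - 60) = (m - 5)*(m - 4)*(m^3 - m^2 - 8*m + 12) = (m - 5)*(m - 4)*(m - 2)*(m^2 + m - 6) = (m - 5)*(m - 4)*(m - 2)*(m + 3)*(m - 2)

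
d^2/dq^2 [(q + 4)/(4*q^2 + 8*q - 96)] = (4*(q + 1)^2*(q + 4) - 3*(q + 2)*(q^2 + 2*q - 24))/(2*(q^2 + 2*q - 24)^3)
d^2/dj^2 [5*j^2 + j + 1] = 10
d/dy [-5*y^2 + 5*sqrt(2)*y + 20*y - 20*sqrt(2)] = -10*y + 5*sqrt(2) + 20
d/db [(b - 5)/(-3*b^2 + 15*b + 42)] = (-b^2 + 5*b + (b - 5)*(2*b - 5) + 14)/(3*(-b^2 + 5*b + 14)^2)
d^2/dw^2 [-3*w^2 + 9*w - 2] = -6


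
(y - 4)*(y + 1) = y^2 - 3*y - 4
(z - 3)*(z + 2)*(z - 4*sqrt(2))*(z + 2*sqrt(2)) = z^4 - 2*sqrt(2)*z^3 - z^3 - 22*z^2 + 2*sqrt(2)*z^2 + 16*z + 12*sqrt(2)*z + 96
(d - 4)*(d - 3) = d^2 - 7*d + 12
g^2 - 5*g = g*(g - 5)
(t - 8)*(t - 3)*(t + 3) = t^3 - 8*t^2 - 9*t + 72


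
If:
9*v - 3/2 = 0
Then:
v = 1/6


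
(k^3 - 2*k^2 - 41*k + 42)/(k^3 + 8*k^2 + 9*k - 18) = (k - 7)/(k + 3)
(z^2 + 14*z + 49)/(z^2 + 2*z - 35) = (z + 7)/(z - 5)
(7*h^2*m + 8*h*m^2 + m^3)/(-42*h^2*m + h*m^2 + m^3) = (-h - m)/(6*h - m)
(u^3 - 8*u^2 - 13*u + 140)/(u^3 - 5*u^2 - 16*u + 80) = (u - 7)/(u - 4)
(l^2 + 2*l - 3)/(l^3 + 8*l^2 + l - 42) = (l - 1)/(l^2 + 5*l - 14)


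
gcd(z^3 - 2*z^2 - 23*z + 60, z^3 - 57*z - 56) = 1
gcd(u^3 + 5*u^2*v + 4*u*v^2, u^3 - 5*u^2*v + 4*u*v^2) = u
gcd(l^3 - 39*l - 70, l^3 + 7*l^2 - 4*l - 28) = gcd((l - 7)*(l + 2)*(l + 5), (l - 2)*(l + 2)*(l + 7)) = l + 2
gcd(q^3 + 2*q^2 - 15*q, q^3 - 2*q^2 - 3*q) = q^2 - 3*q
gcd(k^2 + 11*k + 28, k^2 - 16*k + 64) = 1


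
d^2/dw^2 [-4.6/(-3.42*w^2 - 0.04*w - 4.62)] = (-107.60688*w^2 - 1.25856*w + 4.6*(6.84*w + 0.04)*(13.68*w + 0.08) - 145.36368)/(3.42*w^2 + 0.04*w + 4.62)^3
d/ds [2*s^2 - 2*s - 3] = 4*s - 2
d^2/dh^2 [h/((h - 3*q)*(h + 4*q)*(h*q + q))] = 2*(h*(h + 1)^2*(h - 3*q)^2 + h*(h + 1)^2*(h - 3*q)*(h + 4*q) + h*(h + 1)^2*(h + 4*q)^2 + h*(h + 1)*(h - 3*q)^2*(h + 4*q) + h*(h + 1)*(h - 3*q)*(h + 4*q)^2 + h*(h - 3*q)^2*(h + 4*q)^2 - (h + 1)^2*(h - 3*q)^2*(h + 4*q) - (h + 1)^2*(h - 3*q)*(h + 4*q)^2 - (h + 1)*(h - 3*q)^2*(h + 4*q)^2)/(q*(h + 1)^3*(h - 3*q)^3*(h + 4*q)^3)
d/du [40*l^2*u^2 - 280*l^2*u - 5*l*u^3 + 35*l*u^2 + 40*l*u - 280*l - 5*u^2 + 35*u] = 80*l^2*u - 280*l^2 - 15*l*u^2 + 70*l*u + 40*l - 10*u + 35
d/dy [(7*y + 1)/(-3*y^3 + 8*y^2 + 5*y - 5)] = (42*y^3 - 47*y^2 - 16*y - 40)/(9*y^6 - 48*y^5 + 34*y^4 + 110*y^3 - 55*y^2 - 50*y + 25)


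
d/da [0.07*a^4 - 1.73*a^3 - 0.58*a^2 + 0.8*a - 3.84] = 0.28*a^3 - 5.19*a^2 - 1.16*a + 0.8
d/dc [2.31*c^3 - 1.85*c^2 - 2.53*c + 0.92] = 6.93*c^2 - 3.7*c - 2.53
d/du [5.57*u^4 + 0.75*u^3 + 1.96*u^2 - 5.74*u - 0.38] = 22.28*u^3 + 2.25*u^2 + 3.92*u - 5.74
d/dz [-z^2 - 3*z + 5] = -2*z - 3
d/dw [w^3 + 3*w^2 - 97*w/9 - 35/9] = 3*w^2 + 6*w - 97/9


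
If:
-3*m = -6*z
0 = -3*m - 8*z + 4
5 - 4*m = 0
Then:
No Solution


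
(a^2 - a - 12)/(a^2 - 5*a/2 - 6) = 2*(a + 3)/(2*a + 3)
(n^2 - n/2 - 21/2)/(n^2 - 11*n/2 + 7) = (n + 3)/(n - 2)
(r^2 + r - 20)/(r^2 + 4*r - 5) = (r - 4)/(r - 1)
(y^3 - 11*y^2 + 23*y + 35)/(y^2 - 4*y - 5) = y - 7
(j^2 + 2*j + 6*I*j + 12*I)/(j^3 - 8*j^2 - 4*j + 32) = (j + 6*I)/(j^2 - 10*j + 16)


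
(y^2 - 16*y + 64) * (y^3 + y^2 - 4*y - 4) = y^5 - 15*y^4 + 44*y^3 + 124*y^2 - 192*y - 256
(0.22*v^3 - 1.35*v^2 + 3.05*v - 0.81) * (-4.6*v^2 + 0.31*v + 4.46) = -1.012*v^5 + 6.2782*v^4 - 13.4673*v^3 - 1.3495*v^2 + 13.3519*v - 3.6126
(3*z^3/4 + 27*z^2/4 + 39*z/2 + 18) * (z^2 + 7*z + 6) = 3*z^5/4 + 12*z^4 + 285*z^3/4 + 195*z^2 + 243*z + 108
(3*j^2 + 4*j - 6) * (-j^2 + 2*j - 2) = -3*j^4 + 2*j^3 + 8*j^2 - 20*j + 12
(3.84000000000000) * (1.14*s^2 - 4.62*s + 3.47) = 4.3776*s^2 - 17.7408*s + 13.3248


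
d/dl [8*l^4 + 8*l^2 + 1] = 32*l^3 + 16*l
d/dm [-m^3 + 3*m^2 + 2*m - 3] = -3*m^2 + 6*m + 2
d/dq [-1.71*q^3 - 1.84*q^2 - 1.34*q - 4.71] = -5.13*q^2 - 3.68*q - 1.34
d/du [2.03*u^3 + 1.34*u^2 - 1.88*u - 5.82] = 6.09*u^2 + 2.68*u - 1.88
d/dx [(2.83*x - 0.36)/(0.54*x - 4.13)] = (47.468155 - 6.20649*x)/(0.54*x - 4.13)^3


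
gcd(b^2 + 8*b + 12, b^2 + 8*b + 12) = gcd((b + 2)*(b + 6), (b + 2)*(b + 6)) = b^2 + 8*b + 12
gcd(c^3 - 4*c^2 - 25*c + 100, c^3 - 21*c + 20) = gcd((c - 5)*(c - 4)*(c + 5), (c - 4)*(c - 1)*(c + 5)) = c^2 + c - 20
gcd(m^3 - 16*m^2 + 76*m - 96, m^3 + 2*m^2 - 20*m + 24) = m - 2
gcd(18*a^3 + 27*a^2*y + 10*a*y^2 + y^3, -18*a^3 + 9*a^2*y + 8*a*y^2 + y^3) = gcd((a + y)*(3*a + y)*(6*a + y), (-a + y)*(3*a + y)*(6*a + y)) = 18*a^2 + 9*a*y + y^2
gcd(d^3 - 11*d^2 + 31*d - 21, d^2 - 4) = 1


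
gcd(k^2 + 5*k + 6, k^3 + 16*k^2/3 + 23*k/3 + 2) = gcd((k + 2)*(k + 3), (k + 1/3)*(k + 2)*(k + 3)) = k^2 + 5*k + 6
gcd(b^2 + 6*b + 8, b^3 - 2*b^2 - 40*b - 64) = b^2 + 6*b + 8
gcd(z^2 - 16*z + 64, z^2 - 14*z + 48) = z - 8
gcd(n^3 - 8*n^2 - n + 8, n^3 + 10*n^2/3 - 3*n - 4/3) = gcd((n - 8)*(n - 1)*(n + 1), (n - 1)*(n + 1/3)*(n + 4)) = n - 1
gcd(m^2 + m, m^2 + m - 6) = 1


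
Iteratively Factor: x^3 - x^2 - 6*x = (x)*(x^2 - x - 6) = x*(x - 3)*(x + 2)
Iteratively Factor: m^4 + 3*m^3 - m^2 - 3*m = (m + 3)*(m^3 - m) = m*(m + 3)*(m^2 - 1) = m*(m - 1)*(m + 3)*(m + 1)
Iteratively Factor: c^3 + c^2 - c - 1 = (c + 1)*(c^2 - 1) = (c - 1)*(c + 1)*(c + 1)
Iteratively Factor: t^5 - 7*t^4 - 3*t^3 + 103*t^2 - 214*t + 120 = (t - 5)*(t^4 - 2*t^3 - 13*t^2 + 38*t - 24) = (t - 5)*(t - 3)*(t^3 + t^2 - 10*t + 8) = (t - 5)*(t - 3)*(t - 1)*(t^2 + 2*t - 8) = (t - 5)*(t - 3)*(t - 2)*(t - 1)*(t + 4)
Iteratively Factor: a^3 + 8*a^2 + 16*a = (a + 4)*(a^2 + 4*a) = (a + 4)^2*(a)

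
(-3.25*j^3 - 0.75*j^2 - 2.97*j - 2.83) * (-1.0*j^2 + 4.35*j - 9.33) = 3.25*j^5 - 13.3875*j^4 + 30.03*j^3 - 3.092*j^2 + 15.3996*j + 26.4039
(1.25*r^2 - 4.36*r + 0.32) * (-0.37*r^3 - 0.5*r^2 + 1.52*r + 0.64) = -0.4625*r^5 + 0.9882*r^4 + 3.9616*r^3 - 5.9872*r^2 - 2.304*r + 0.2048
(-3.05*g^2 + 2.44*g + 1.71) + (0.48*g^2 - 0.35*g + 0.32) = -2.57*g^2 + 2.09*g + 2.03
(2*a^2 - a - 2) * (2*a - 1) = 4*a^3 - 4*a^2 - 3*a + 2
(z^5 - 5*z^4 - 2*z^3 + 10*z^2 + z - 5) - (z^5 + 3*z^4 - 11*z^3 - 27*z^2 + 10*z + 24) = -8*z^4 + 9*z^3 + 37*z^2 - 9*z - 29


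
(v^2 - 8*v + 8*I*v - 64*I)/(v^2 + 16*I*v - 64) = (v - 8)/(v + 8*I)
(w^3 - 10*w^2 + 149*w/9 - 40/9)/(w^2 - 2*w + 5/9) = w - 8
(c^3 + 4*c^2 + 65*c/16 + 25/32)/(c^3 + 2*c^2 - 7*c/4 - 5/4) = (16*c^2 + 24*c + 5)/(8*(2*c^2 - c - 1))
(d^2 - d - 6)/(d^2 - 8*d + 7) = (d^2 - d - 6)/(d^2 - 8*d + 7)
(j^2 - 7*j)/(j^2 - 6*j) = (j - 7)/(j - 6)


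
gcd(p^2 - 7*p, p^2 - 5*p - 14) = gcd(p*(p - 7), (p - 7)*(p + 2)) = p - 7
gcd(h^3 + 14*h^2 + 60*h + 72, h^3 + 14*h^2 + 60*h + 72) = h^3 + 14*h^2 + 60*h + 72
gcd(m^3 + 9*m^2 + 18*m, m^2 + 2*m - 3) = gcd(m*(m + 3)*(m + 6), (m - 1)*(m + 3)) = m + 3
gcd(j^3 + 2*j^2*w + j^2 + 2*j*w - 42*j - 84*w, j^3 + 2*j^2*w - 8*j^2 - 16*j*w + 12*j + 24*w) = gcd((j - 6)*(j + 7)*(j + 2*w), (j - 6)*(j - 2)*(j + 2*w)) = j^2 + 2*j*w - 6*j - 12*w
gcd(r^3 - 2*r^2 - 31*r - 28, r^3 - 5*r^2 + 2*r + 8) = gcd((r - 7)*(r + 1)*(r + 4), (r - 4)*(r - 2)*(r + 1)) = r + 1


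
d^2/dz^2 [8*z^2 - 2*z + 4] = 16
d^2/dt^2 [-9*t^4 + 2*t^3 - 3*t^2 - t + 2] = -108*t^2 + 12*t - 6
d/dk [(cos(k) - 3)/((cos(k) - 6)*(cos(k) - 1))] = (cos(k)^2 - 6*cos(k) + 15)*sin(k)/((cos(k) - 6)^2*(cos(k) - 1)^2)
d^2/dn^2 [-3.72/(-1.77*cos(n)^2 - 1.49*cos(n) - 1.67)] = (-46.617552*(1 - cos(n)^2)^2 - 29.432268*cos(n)^3 + 12.416244*cos(n)^2 + 68.121012*cos(n) + 41.1432)/(1.77*cos(n)^2 + 1.49*cos(n) + 1.67)^3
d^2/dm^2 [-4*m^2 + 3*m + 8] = -8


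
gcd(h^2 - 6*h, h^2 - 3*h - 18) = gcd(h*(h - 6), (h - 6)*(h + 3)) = h - 6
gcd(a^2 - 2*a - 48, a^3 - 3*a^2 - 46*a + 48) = a^2 - 2*a - 48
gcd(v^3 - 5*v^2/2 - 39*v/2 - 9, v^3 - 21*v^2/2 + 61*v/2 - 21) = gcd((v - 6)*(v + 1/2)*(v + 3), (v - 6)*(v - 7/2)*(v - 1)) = v - 6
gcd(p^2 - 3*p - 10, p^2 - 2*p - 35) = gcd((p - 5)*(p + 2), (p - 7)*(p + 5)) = 1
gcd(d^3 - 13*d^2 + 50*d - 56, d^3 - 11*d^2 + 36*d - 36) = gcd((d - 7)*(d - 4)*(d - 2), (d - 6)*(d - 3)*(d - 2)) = d - 2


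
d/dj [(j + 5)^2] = 2*j + 10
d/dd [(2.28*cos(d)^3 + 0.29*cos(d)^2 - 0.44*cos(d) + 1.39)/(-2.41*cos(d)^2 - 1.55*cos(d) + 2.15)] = (5.4948*cos(d)^4 + 7.068*cos(d)^3 - 13.1961*cos(d)^2 - 7.9468*cos(d) - 1.2085)*sin(d)/(5.8081*cos(d)^4 + 7.471*cos(d)^3 - 7.9605*cos(d)^2 - 6.665*cos(d) + 4.6225)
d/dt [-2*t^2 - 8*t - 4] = -4*t - 8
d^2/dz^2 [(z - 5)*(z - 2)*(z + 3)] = 6*z - 8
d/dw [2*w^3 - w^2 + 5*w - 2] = 6*w^2 - 2*w + 5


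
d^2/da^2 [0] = 0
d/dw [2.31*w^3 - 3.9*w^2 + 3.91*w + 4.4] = 6.93*w^2 - 7.8*w + 3.91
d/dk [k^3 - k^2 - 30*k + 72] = 3*k^2 - 2*k - 30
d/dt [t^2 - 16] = 2*t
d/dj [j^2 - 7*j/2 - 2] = 2*j - 7/2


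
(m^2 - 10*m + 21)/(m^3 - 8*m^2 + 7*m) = (m - 3)/(m*(m - 1))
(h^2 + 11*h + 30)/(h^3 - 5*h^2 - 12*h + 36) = (h^2 + 11*h + 30)/(h^3 - 5*h^2 - 12*h + 36)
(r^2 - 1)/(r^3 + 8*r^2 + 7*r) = (r - 1)/(r*(r + 7))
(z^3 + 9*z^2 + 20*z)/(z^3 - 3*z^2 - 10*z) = (z^2 + 9*z + 20)/(z^2 - 3*z - 10)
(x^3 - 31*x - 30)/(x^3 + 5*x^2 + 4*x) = (x^2 - x - 30)/(x*(x + 4))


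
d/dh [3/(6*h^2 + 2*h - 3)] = 6*(-6*h - 1)/(6*h^2 + 2*h - 3)^2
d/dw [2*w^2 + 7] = 4*w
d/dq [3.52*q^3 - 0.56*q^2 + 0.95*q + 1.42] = 10.56*q^2 - 1.12*q + 0.95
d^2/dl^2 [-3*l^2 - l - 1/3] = -6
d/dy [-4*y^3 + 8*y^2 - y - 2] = -12*y^2 + 16*y - 1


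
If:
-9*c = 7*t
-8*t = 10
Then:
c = 35/36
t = -5/4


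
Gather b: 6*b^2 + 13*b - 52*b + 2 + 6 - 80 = 6*b^2 - 39*b - 72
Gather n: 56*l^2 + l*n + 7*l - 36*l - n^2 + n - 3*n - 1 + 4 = 56*l^2 - 29*l - n^2 + n*(l - 2) + 3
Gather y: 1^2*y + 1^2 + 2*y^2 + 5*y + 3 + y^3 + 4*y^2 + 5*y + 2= y^3 + 6*y^2 + 11*y + 6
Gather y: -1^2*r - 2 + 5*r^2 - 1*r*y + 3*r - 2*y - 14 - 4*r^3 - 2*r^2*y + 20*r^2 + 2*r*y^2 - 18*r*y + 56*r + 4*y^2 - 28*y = -4*r^3 + 25*r^2 + 58*r + y^2*(2*r + 4) + y*(-2*r^2 - 19*r - 30) - 16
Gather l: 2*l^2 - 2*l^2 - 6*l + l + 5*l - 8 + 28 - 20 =0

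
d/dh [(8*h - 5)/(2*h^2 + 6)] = (4*h^2 - h*(8*h - 5) + 12)/(h^2 + 3)^2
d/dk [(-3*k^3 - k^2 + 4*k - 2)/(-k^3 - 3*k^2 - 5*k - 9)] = 2*(4*k^4 + 19*k^3 + 46*k^2 + 3*k - 23)/(k^6 + 6*k^5 + 19*k^4 + 48*k^3 + 79*k^2 + 90*k + 81)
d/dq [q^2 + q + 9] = 2*q + 1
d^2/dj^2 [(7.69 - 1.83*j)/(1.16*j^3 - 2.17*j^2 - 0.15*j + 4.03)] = (-14.774688*j^5 + 151.810824*j^4 - 327.587702*j^3 + 311.898894*j^2 - 296.6979*j + 132.633218)/(1.560896*j^9 - 8.759856*j^8 + 15.781452*j^7 + 8.315471*j^6 - 62.906601*j^5 + 52.576806*j^4 + 64.385547*j^3 - 105.456234*j^2 - 7.308405*j + 65.450827)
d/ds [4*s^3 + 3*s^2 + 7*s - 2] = 12*s^2 + 6*s + 7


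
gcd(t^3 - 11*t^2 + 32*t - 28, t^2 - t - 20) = 1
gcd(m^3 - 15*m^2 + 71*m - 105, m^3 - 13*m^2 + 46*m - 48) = m - 3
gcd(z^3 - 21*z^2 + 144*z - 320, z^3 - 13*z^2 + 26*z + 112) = z - 8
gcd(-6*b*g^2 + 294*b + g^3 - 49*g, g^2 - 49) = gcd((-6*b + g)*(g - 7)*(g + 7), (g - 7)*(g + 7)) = g^2 - 49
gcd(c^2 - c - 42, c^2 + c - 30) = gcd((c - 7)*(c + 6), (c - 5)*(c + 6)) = c + 6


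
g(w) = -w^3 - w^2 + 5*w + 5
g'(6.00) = -115.00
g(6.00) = -217.00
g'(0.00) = 5.00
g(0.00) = 5.00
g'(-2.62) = -10.35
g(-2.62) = 3.02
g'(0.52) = 3.15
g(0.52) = 7.19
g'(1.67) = -6.71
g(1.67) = 5.90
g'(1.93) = -10.03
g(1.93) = 3.74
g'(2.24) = -14.53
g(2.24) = -0.06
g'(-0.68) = 4.97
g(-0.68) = 1.45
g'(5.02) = -80.64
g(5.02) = -121.61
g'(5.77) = -106.42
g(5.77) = -191.54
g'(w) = -3*w^2 - 2*w + 5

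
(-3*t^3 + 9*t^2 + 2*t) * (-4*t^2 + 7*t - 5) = 12*t^5 - 57*t^4 + 70*t^3 - 31*t^2 - 10*t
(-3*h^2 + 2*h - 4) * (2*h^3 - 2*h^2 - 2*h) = -6*h^5 + 10*h^4 - 6*h^3 + 4*h^2 + 8*h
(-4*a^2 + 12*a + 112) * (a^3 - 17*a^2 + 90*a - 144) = -4*a^5 + 80*a^4 - 452*a^3 - 248*a^2 + 8352*a - 16128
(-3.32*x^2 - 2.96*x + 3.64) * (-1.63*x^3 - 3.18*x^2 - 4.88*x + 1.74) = 5.4116*x^5 + 15.3824*x^4 + 19.6812*x^3 - 2.9072*x^2 - 22.9136*x + 6.3336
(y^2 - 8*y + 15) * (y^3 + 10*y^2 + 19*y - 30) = y^5 + 2*y^4 - 46*y^3 - 32*y^2 + 525*y - 450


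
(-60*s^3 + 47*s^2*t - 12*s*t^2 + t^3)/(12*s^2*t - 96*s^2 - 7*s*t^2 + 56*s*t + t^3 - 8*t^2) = (-5*s + t)/(t - 8)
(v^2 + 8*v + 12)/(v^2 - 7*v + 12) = (v^2 + 8*v + 12)/(v^2 - 7*v + 12)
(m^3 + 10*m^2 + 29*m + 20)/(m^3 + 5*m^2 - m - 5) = (m + 4)/(m - 1)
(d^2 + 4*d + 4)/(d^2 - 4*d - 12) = (d + 2)/(d - 6)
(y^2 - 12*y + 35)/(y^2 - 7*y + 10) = (y - 7)/(y - 2)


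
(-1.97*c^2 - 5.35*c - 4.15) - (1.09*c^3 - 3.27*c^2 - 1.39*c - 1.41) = -1.09*c^3 + 1.3*c^2 - 3.96*c - 2.74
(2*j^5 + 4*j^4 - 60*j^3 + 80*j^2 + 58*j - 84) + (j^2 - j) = 2*j^5 + 4*j^4 - 60*j^3 + 81*j^2 + 57*j - 84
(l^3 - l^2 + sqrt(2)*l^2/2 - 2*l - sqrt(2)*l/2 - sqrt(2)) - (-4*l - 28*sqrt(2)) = l^3 - l^2 + sqrt(2)*l^2/2 - sqrt(2)*l/2 + 2*l + 27*sqrt(2)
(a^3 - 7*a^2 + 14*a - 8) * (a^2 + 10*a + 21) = a^5 + 3*a^4 - 35*a^3 - 15*a^2 + 214*a - 168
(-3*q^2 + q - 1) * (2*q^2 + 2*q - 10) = -6*q^4 - 4*q^3 + 30*q^2 - 12*q + 10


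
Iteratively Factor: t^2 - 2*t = (t - 2)*(t)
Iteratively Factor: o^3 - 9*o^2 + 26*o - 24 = (o - 4)*(o^2 - 5*o + 6) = (o - 4)*(o - 3)*(o - 2)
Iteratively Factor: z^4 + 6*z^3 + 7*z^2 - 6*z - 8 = (z + 4)*(z^3 + 2*z^2 - z - 2) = (z - 1)*(z + 4)*(z^2 + 3*z + 2) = (z - 1)*(z + 2)*(z + 4)*(z + 1)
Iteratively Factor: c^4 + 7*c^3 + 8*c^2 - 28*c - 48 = (c + 4)*(c^3 + 3*c^2 - 4*c - 12) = (c - 2)*(c + 4)*(c^2 + 5*c + 6) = (c - 2)*(c + 2)*(c + 4)*(c + 3)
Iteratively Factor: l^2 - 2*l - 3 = (l + 1)*(l - 3)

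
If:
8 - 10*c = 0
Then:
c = 4/5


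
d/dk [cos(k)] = -sin(k)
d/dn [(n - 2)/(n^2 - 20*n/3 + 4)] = 3*(-3*n^2 + 12*n - 28)/(9*n^4 - 120*n^3 + 472*n^2 - 480*n + 144)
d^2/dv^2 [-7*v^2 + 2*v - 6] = -14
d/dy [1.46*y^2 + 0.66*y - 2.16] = 2.92*y + 0.66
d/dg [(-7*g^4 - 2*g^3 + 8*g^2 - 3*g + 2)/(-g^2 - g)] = (14*g^5 + 23*g^4 + 4*g^3 - 11*g^2 + 4*g + 2)/(g^2*(g^2 + 2*g + 1))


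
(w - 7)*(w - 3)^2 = w^3 - 13*w^2 + 51*w - 63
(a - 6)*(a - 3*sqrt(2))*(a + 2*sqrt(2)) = a^3 - 6*a^2 - sqrt(2)*a^2 - 12*a + 6*sqrt(2)*a + 72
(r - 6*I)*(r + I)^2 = r^3 - 4*I*r^2 + 11*r + 6*I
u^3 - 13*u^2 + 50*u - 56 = (u - 7)*(u - 4)*(u - 2)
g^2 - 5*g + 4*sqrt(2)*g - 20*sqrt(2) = (g - 5)*(g + 4*sqrt(2))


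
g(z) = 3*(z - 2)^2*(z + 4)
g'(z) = 3*(z - 2)^2 + 3*(z + 4)*(2*z - 4) = 9*z^2 - 36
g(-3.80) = 20.18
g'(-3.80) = 93.96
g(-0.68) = 71.54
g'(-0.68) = -31.84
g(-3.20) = 64.90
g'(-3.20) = 56.16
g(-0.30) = 58.72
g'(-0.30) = -35.19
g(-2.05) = 95.95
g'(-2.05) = 1.82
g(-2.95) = 77.18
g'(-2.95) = 42.32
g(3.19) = 30.55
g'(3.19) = 55.58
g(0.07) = 45.48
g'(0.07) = -35.96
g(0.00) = 48.00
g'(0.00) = -36.00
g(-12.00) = -4704.00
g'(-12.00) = 1260.00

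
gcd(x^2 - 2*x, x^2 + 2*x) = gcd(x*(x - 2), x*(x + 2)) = x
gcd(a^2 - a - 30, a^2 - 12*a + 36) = a - 6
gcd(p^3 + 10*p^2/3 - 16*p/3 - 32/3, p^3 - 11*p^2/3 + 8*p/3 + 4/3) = p - 2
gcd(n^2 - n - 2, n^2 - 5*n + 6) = n - 2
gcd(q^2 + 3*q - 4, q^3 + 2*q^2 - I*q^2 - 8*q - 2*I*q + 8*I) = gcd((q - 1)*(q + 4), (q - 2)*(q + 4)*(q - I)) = q + 4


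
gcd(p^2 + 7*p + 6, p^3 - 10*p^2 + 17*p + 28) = p + 1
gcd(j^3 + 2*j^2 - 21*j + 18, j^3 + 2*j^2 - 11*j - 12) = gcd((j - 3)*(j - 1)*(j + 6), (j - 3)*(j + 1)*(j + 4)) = j - 3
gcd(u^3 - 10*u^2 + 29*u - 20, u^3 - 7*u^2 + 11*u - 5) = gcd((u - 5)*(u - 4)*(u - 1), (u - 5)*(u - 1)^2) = u^2 - 6*u + 5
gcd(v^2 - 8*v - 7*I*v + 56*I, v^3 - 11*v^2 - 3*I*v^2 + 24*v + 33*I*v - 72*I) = v - 8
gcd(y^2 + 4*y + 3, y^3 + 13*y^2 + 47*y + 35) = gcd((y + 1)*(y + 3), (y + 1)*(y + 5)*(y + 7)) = y + 1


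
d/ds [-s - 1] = -1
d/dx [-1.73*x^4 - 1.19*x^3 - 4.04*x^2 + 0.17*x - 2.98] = -6.92*x^3 - 3.57*x^2 - 8.08*x + 0.17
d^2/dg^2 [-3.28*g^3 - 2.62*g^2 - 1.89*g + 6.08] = -19.68*g - 5.24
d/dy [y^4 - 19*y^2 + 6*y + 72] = 4*y^3 - 38*y + 6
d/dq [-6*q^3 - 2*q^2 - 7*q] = -18*q^2 - 4*q - 7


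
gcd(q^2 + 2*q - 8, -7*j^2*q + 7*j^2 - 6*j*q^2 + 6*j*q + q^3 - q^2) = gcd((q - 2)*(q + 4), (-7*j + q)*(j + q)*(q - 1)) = 1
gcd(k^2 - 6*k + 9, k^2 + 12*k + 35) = 1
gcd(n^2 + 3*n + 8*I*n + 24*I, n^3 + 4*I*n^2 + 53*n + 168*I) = n + 8*I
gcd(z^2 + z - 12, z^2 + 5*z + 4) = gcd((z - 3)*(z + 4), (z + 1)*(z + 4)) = z + 4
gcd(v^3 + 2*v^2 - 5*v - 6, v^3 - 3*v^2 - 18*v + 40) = v - 2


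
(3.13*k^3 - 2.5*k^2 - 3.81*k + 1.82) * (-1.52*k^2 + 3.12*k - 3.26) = -4.7576*k^5 + 13.5656*k^4 - 12.2126*k^3 - 6.5036*k^2 + 18.099*k - 5.9332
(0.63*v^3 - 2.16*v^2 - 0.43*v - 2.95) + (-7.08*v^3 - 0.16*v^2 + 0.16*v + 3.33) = -6.45*v^3 - 2.32*v^2 - 0.27*v + 0.38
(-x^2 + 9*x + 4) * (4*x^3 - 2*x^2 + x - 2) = -4*x^5 + 38*x^4 - 3*x^3 + 3*x^2 - 14*x - 8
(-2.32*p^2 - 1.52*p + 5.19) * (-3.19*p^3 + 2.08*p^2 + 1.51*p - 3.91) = 7.4008*p^5 + 0.0232000000000001*p^4 - 23.2209*p^3 + 17.5712*p^2 + 13.7801*p - 20.2929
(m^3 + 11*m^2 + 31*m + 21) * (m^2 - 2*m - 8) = m^5 + 9*m^4 + m^3 - 129*m^2 - 290*m - 168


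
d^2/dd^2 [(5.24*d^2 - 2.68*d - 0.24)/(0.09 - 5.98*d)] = 19.964856/(213.847192*d^3 - 9.655308*d^2 + 0.145314*d - 0.000729)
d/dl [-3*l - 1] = -3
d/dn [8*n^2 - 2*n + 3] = 16*n - 2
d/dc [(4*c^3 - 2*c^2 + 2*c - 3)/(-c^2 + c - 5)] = (-4*c^4 + 8*c^3 - 60*c^2 + 14*c - 7)/(c^4 - 2*c^3 + 11*c^2 - 10*c + 25)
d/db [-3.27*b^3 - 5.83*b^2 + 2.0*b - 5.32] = -9.81*b^2 - 11.66*b + 2.0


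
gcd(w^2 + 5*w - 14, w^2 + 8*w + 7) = w + 7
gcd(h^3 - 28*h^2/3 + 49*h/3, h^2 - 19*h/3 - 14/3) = h - 7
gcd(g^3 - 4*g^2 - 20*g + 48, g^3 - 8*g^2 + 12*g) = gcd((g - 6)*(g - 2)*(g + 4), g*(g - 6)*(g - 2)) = g^2 - 8*g + 12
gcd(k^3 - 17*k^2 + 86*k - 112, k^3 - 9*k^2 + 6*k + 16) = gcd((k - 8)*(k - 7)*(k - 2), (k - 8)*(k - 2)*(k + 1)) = k^2 - 10*k + 16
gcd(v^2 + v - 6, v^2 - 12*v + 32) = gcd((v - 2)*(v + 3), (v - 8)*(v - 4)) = 1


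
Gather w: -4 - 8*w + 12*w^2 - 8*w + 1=12*w^2 - 16*w - 3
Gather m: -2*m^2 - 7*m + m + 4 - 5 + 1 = -2*m^2 - 6*m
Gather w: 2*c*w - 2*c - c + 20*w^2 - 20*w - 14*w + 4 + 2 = -3*c + 20*w^2 + w*(2*c - 34) + 6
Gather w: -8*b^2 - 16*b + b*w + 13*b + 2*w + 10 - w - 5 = -8*b^2 - 3*b + w*(b + 1) + 5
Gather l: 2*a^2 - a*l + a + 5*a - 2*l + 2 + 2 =2*a^2 + 6*a + l*(-a - 2) + 4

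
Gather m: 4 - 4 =0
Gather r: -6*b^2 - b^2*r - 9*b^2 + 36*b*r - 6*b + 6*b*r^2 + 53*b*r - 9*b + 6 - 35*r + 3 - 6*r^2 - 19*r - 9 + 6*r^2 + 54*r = -15*b^2 + 6*b*r^2 - 15*b + r*(-b^2 + 89*b)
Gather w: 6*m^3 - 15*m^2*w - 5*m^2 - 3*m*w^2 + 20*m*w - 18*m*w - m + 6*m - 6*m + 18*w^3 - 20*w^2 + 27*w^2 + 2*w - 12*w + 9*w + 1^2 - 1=6*m^3 - 5*m^2 - m + 18*w^3 + w^2*(7 - 3*m) + w*(-15*m^2 + 2*m - 1)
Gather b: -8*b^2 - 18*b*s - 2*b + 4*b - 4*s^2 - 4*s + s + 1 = -8*b^2 + b*(2 - 18*s) - 4*s^2 - 3*s + 1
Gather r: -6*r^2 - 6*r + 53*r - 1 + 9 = -6*r^2 + 47*r + 8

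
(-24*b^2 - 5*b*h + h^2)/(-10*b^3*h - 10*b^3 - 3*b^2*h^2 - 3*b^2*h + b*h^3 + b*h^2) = (24*b^2 + 5*b*h - h^2)/(b*(10*b^2*h + 10*b^2 + 3*b*h^2 + 3*b*h - h^3 - h^2))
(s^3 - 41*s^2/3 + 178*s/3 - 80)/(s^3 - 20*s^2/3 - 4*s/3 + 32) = (s - 5)/(s + 2)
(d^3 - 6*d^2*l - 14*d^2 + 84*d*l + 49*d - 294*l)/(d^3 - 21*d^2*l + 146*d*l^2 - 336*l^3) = (d^2 - 14*d + 49)/(d^2 - 15*d*l + 56*l^2)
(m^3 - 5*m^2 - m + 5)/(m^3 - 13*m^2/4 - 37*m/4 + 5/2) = 4*(m^2 - 1)/(4*m^2 + 7*m - 2)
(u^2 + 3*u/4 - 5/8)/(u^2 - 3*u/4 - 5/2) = (u - 1/2)/(u - 2)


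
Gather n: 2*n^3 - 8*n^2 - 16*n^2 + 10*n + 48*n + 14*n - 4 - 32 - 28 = 2*n^3 - 24*n^2 + 72*n - 64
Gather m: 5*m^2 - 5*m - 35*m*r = 5*m^2 + m*(-35*r - 5)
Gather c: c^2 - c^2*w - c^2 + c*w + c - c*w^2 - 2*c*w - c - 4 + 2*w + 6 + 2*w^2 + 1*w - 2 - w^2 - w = -c^2*w + c*(-w^2 - w) + w^2 + 2*w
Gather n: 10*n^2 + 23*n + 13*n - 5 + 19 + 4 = 10*n^2 + 36*n + 18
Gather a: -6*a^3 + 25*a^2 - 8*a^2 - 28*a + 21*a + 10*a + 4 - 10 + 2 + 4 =-6*a^3 + 17*a^2 + 3*a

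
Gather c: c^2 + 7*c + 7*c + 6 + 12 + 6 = c^2 + 14*c + 24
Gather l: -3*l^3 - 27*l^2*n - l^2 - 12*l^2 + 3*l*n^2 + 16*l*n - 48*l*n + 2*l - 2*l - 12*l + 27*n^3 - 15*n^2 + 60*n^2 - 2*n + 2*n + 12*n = -3*l^3 + l^2*(-27*n - 13) + l*(3*n^2 - 32*n - 12) + 27*n^3 + 45*n^2 + 12*n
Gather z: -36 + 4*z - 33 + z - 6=5*z - 75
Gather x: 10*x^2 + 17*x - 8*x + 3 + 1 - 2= 10*x^2 + 9*x + 2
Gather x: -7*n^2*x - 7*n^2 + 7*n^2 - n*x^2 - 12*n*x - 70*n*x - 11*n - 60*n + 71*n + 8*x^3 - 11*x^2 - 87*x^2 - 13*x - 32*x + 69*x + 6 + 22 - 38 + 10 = 8*x^3 + x^2*(-n - 98) + x*(-7*n^2 - 82*n + 24)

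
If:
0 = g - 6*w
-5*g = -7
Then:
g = 7/5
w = 7/30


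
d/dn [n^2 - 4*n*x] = 2*n - 4*x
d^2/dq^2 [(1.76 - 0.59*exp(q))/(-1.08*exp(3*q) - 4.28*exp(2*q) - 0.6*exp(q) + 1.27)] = (2.752704*exp(6*q) - 10.294128*exp(5*q) - 80.211088*exp(4*q) - 122.237444*exp(3*q) - 16.04316*exp(2*q) - 38.450644*exp(q) - 0.389509)*exp(q)/(1.259712*exp(9*q) + 14.976576*exp(8*q) + 61.451136*exp(7*q) + 90.599408*exp(6*q) - 1.083168*exp(5*q) - 70.108464*exp(4*q) - 14.126364*exp(3*q) + 19.338036*exp(2*q) + 2.90322*exp(q) - 2.048383)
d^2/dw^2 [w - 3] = 0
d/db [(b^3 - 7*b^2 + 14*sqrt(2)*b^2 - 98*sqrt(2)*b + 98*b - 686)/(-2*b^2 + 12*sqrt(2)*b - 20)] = (-b^4 + 12*sqrt(2)*b^3 - 140*sqrt(2)*b^2 + 236*b^2 - 1232*b - 280*sqrt(2)*b - 980 + 5096*sqrt(2))/(2*(b^4 - 12*sqrt(2)*b^3 + 92*b^2 - 120*sqrt(2)*b + 100))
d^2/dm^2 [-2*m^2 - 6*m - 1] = -4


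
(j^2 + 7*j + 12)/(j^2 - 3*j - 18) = (j + 4)/(j - 6)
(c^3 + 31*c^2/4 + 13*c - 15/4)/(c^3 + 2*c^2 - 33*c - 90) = (c - 1/4)/(c - 6)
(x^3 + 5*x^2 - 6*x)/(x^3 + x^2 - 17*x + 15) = x*(x + 6)/(x^2 + 2*x - 15)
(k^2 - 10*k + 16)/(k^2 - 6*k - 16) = (k - 2)/(k + 2)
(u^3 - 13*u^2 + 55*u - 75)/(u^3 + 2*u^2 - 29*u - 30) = (u^2 - 8*u + 15)/(u^2 + 7*u + 6)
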